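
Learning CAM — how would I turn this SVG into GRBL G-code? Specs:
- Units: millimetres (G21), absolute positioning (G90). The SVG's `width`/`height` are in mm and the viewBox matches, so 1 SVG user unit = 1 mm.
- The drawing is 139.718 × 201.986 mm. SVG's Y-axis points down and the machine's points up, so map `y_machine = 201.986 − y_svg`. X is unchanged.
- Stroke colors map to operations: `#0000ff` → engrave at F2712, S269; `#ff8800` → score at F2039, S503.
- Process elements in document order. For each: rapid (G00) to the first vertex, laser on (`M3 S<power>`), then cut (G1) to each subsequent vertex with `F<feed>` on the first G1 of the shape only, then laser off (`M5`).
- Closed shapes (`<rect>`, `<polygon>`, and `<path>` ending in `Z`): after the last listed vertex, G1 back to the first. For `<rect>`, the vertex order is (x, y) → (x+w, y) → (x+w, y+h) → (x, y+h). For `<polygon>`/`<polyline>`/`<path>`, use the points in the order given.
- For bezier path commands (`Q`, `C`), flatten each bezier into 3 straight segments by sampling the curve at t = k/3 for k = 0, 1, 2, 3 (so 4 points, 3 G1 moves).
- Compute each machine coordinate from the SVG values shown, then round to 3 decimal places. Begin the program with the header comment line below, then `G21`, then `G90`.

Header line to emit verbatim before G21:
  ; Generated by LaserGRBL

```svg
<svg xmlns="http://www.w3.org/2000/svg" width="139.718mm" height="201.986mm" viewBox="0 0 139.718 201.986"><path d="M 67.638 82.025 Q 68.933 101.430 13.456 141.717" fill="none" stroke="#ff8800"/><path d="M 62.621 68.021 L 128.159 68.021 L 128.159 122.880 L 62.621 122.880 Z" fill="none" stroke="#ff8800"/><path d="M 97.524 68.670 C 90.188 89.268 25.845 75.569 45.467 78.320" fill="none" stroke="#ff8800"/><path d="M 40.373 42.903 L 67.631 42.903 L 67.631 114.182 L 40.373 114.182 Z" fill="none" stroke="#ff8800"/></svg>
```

; Generated by LaserGRBL
G21
G90
G00 X67.638 Y119.961
M3 S503
G1 X62.193 Y104.704 F2039
G1 X44.133 Y84.807
G1 X13.456 Y60.269
M5
G00 X62.621 Y133.965
M3 S503
G1 X128.159 Y133.965 F2039
G1 X128.159 Y79.106
G1 X62.621 Y79.106
G1 X62.621 Y133.965
M5
G00 X97.524 Y133.316
M3 S503
G1 X76.407 Y122.271 F2039
G1 X48.612 Y122.813
G1 X45.467 Y123.666
M5
G00 X40.373 Y159.083
M3 S503
G1 X67.631 Y159.083 F2039
G1 X67.631 Y87.804
G1 X40.373 Y87.804
G1 X40.373 Y159.083
M5

Since the viewBox matches the mm dimensions, user units are millimetres directly. The only transform is the Y-flip y_m = 201.986 − y_svg.

Shape 1 is a quadratic bezier drawn with `<path>`. Its stroke #ff8800 means score at S503, F2039. After flipping Y the toolpath is (67.638,119.961) → (62.193,104.704) → (44.133,84.807) → (13.456,60.269).

Shape 2 is a rectangle drawn with `<path>`. Its stroke #ff8800 means score at S503, F2039. After flipping Y the toolpath is (62.621,133.965) → (128.159,133.965) → (128.159,79.106) → (62.621,79.106) → (62.621,133.965), returning to the start.

Shape 3 is a cubic bezier drawn with `<path>`. Its stroke #ff8800 means score at S503, F2039. After flipping Y the toolpath is (97.524,133.316) → (76.407,122.271) → (48.612,122.813) → (45.467,123.666).

Shape 4 is a rectangle drawn with `<path>`. Its stroke #ff8800 means score at S503, F2039. After flipping Y the toolpath is (40.373,159.083) → (67.631,159.083) → (67.631,87.804) → (40.373,87.804) → (40.373,159.083), returning to the start.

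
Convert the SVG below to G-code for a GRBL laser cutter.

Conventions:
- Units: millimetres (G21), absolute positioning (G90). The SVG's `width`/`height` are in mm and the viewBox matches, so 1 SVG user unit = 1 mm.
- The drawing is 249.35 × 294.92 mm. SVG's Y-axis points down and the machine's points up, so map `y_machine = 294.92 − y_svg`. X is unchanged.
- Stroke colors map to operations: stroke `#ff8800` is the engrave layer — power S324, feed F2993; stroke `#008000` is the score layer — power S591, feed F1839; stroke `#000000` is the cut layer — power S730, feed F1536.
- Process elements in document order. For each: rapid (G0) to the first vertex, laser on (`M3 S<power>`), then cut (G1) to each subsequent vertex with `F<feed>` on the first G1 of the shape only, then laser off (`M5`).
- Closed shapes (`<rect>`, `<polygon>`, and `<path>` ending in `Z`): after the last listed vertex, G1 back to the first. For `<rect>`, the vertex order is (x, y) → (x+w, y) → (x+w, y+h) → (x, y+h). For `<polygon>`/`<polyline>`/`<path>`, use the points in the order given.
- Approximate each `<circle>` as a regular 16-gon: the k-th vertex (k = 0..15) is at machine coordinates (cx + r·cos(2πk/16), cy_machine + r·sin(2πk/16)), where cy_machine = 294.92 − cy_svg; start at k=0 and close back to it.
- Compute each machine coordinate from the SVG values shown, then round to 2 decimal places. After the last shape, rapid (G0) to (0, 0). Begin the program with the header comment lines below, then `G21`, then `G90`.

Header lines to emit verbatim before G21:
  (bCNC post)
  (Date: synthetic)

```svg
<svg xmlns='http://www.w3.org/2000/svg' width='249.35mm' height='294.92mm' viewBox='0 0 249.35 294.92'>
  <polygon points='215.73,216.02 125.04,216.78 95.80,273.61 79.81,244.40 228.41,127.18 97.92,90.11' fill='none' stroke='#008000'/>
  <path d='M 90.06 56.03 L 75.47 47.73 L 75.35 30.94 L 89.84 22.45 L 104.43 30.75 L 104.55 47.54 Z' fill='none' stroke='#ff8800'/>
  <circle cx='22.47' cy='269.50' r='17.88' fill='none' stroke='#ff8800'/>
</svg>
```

(bCNC post)
(Date: synthetic)
G21
G90
G0 X215.73 Y78.90
M3 S591
G1 X125.04 Y78.14 F1839
G1 X95.80 Y21.31
G1 X79.81 Y50.52
G1 X228.41 Y167.74
G1 X97.92 Y204.81
G1 X215.73 Y78.90
M5
G0 X90.06 Y238.89
M3 S324
G1 X75.47 Y247.19 F2993
G1 X75.35 Y263.98
G1 X89.84 Y272.47
G1 X104.43 Y264.17
G1 X104.55 Y247.38
G1 X90.06 Y238.89
M5
G0 X40.35 Y25.42
M3 S324
G1 X38.99 Y32.26 F2993
G1 X35.11 Y38.06
G1 X29.31 Y41.94
G1 X22.47 Y43.30
G1 X15.63 Y41.94
G1 X9.83 Y38.06
G1 X5.95 Y32.26
G1 X4.59 Y25.42
G1 X5.95 Y18.58
G1 X9.83 Y12.78
G1 X15.63 Y8.90
G1 X22.47 Y7.54
G1 X29.31 Y8.90
G1 X35.11 Y12.78
G1 X38.99 Y18.58
G1 X40.35 Y25.42
M5
G0 X0.00 Y0.00

viewBox `0 0 249.35 294.92` with mm width/height → 1 unit = 1 mm. Flip: y_m = 294.92 − y_svg.

**Shape 1** — `<polygon>` closed polygon, stroke `#008000` → score (S591, F1839). Machine vertices: (215.73,78.90) → (125.04,78.14) → (95.80,21.31) → (79.81,50.52) → (228.41,167.74) → (97.92,204.81) → (215.73,78.90). Closed: final G1 returns to the first vertex.

**Shape 2** — `<path>` regular polygon, stroke `#ff8800` → engrave (S324, F2993). Machine vertices: (90.06,238.89) → (75.47,247.19) → (75.35,263.98) → (89.84,272.47) → (104.43,264.17) → (104.55,247.38) → (90.06,238.89). Closed: final G1 returns to the first vertex.

**Shape 3** — `<circle>` circle, stroke `#ff8800` → engrave (S324, F2993). Machine vertices: (40.35,25.42) → (38.99,32.26) → (35.11,38.06) → (29.31,41.94) → (22.47,43.30) → (15.63,41.94) → (9.83,38.06) → (5.95,32.26) → (4.59,25.42) → (5.95,18.58) → (9.83,12.78) → (15.63,8.90) → (22.47,7.54) → (29.31,8.90) → (35.11,12.78) → (38.99,18.58) → (40.35,25.42). Closed: final G1 returns to the first vertex.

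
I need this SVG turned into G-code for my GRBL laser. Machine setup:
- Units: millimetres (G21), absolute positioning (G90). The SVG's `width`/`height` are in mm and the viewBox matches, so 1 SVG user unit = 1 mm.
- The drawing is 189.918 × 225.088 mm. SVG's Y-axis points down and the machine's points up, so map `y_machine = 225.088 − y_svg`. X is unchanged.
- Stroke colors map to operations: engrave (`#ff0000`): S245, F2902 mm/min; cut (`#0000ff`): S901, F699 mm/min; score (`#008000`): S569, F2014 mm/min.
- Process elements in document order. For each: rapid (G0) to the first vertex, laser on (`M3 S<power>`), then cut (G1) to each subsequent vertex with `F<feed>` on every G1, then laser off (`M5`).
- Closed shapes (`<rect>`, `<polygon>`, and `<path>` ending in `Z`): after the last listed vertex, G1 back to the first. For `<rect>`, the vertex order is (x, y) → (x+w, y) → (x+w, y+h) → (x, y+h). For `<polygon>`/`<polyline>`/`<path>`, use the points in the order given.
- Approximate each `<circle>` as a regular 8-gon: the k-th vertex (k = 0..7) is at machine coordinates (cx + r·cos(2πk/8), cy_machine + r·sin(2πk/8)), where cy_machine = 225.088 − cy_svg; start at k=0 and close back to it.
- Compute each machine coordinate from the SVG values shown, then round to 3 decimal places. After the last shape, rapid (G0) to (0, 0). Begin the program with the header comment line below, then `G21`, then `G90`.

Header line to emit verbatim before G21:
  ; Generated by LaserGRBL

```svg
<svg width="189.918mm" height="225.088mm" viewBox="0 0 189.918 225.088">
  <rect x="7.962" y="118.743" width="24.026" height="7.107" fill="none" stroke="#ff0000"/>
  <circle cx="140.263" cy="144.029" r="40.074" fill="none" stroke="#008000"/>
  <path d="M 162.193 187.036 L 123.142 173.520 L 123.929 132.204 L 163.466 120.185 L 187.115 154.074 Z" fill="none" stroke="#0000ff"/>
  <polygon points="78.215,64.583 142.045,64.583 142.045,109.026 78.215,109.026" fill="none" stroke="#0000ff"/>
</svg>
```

1 u = 1 mm; y_m = 225.088 − y.

[1] `<rect>` rectangle, #ff0000→engrave S245 F2902: (7.962,106.345) → (31.988,106.345) → (31.988,99.238) → (7.962,99.238) → (7.962,106.345) (closed)

[2] `<circle>` circle, #008000→score S569 F2014: (180.337,81.059) → (168.600,109.396) → (140.263,121.133) → (111.926,109.396) → (100.189,81.059) → (111.926,52.722) → (140.263,40.985) → (168.600,52.722) → (180.337,81.059) (closed)

[3] `<path>` regular polygon, #0000ff→cut S901 F699: (162.193,38.052) → (123.142,51.568) → (123.929,92.884) → (163.466,104.903) → (187.115,71.014) → (162.193,38.052) (closed)

[4] `<polygon>` rectangle, #0000ff→cut S901 F699: (78.215,160.505) → (142.045,160.505) → (142.045,116.062) → (78.215,116.062) → (78.215,160.505) (closed)

; Generated by LaserGRBL
G21
G90
G0 X7.962 Y106.345
M3 S245
G1 X31.988 Y106.345 F2902
G1 X31.988 Y99.238 F2902
G1 X7.962 Y99.238 F2902
G1 X7.962 Y106.345 F2902
M5
G0 X180.337 Y81.059
M3 S569
G1 X168.600 Y109.396 F2014
G1 X140.263 Y121.133 F2014
G1 X111.926 Y109.396 F2014
G1 X100.189 Y81.059 F2014
G1 X111.926 Y52.722 F2014
G1 X140.263 Y40.985 F2014
G1 X168.600 Y52.722 F2014
G1 X180.337 Y81.059 F2014
M5
G0 X162.193 Y38.052
M3 S901
G1 X123.142 Y51.568 F699
G1 X123.929 Y92.884 F699
G1 X163.466 Y104.903 F699
G1 X187.115 Y71.014 F699
G1 X162.193 Y38.052 F699
M5
G0 X78.215 Y160.505
M3 S901
G1 X142.045 Y160.505 F699
G1 X142.045 Y116.062 F699
G1 X78.215 Y116.062 F699
G1 X78.215 Y160.505 F699
M5
G0 X0.000 Y0.000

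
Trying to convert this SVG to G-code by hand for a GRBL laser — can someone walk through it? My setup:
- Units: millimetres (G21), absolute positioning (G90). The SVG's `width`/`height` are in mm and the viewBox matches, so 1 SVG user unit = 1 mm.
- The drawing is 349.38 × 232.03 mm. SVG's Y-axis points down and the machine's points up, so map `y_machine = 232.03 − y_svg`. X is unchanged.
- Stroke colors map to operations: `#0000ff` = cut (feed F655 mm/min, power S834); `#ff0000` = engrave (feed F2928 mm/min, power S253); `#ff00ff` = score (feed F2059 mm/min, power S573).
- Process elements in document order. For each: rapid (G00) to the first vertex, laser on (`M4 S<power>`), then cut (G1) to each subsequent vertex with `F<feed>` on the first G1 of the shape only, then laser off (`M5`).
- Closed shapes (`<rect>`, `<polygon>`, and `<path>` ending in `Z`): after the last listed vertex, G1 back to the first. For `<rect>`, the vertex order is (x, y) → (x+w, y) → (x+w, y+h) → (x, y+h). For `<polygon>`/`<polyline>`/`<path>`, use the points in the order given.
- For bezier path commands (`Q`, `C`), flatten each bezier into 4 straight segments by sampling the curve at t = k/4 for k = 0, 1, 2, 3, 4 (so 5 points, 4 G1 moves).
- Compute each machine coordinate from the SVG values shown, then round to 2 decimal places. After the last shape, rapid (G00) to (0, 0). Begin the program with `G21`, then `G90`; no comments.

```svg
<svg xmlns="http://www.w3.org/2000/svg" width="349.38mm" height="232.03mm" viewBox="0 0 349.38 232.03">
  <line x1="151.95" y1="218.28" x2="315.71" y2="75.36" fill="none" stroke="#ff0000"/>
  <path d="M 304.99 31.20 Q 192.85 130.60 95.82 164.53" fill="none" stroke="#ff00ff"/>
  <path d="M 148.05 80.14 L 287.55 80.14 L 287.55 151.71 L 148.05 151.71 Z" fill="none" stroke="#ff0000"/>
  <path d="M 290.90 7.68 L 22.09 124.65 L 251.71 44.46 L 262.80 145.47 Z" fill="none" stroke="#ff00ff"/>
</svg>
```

G21
G90
G00 X151.95 Y13.75
M4 S253
G1 X315.71 Y156.67 F2928
M5
G00 X304.99 Y200.83
M4 S573
G1 X249.86 Y155.22 F2059
G1 X196.63 Y117.80
G1 X145.28 Y88.56
G1 X95.82 Y67.50
M5
G00 X148.05 Y151.89
M4 S253
G1 X287.55 Y151.89 F2928
G1 X287.55 Y80.32
G1 X148.05 Y80.32
G1 X148.05 Y151.89
M5
G00 X290.90 Y224.35
M4 S573
G1 X22.09 Y107.38 F2059
G1 X251.71 Y187.57
G1 X262.80 Y86.56
G1 X290.90 Y224.35
M5
G00 X0.00 Y0.00

viewBox `0 0 349.38 232.03` with mm width/height → 1 unit = 1 mm. Flip: y_m = 232.03 − y_svg.

**Shape 1** — `<line>` line segment, stroke `#ff0000` → engrave (S253, F2928). Machine vertices: (151.95,13.75) → (315.71,156.67). Open path.

**Shape 2** — `<path>` quadratic bezier, stroke `#ff00ff` → score (S573, F2059). Control points (SVG): P0=(304.99,31.20), P1=(192.85,130.60), P2=(95.82,164.53); sampled at t=k/4. Machine vertices: (304.99,200.83) → (249.86,155.22) → (196.63,117.80) → (145.28,88.56) → (95.82,67.50). Open path.

**Shape 3** — `<path>` rectangle, stroke `#ff0000` → engrave (S253, F2928). Machine vertices: (148.05,151.89) → (287.55,151.89) → (287.55,80.32) → (148.05,80.32) → (148.05,151.89). Closed: final G1 returns to the first vertex.

**Shape 4** — `<path>` closed polygon, stroke `#ff00ff` → score (S573, F2059). Machine vertices: (290.90,224.35) → (22.09,107.38) → (251.71,187.57) → (262.80,86.56) → (290.90,224.35). Closed: final G1 returns to the first vertex.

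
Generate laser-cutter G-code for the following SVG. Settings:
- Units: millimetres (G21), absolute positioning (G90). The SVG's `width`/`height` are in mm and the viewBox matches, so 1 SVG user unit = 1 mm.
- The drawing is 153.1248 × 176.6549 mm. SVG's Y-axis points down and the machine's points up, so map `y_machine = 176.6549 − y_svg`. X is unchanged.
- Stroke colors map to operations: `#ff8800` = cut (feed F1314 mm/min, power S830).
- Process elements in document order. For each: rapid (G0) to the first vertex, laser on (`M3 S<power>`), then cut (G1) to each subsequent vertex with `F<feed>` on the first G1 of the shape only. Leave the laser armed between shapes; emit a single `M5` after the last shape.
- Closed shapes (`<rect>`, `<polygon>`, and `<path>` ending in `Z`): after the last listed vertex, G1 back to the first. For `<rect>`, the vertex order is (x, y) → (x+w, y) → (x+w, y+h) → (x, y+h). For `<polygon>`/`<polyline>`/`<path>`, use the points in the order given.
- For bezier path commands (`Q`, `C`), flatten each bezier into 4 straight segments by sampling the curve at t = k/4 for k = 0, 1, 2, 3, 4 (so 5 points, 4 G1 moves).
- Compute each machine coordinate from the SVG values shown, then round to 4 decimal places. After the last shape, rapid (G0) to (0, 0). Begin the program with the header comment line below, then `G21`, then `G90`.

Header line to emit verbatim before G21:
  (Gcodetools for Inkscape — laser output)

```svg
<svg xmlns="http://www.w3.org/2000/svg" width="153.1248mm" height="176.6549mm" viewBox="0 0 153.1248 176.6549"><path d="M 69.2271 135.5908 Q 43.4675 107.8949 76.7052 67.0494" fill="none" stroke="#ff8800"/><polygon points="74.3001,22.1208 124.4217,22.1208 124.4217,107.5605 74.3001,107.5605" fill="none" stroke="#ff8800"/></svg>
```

(Gcodetools for Inkscape — laser output)
G21
G90
G0 X69.2271 Y41.0641
M3 S830
G1 X60.0346 Y55.7339 F1314
G1 X58.2168 Y72.0474
G1 X63.7737 Y90.0046
G1 X76.7052 Y109.6055
G0 X74.3001 Y154.5341
M3 S830
G1 X124.4217 Y154.5341 F1314
G1 X124.4217 Y69.0944
G1 X74.3001 Y69.0944
G1 X74.3001 Y154.5341
M5
G0 X0.0000 Y0.0000

viewBox `0 0 153.1248 176.6549` with mm width/height → 1 unit = 1 mm. Flip: y_m = 176.6549 − y_svg.

**Shape 1** — `<path>` quadratic bezier, stroke `#ff8800` → cut (S830, F1314). Control points (SVG): P0=(69.2271,135.5908), P1=(43.4675,107.8949), P2=(76.7052,67.0494); sampled at t=k/4. Machine vertices: (69.2271,41.0641) → (60.0346,55.7339) → (58.2168,72.0474) → (63.7737,90.0046) → (76.7052,109.6055). Open path.

**Shape 2** — `<polygon>` rectangle, stroke `#ff8800` → cut (S830, F1314). Machine vertices: (74.3001,154.5341) → (124.4217,154.5341) → (124.4217,69.0944) → (74.3001,69.0944) → (74.3001,154.5341). Closed: final G1 returns to the first vertex.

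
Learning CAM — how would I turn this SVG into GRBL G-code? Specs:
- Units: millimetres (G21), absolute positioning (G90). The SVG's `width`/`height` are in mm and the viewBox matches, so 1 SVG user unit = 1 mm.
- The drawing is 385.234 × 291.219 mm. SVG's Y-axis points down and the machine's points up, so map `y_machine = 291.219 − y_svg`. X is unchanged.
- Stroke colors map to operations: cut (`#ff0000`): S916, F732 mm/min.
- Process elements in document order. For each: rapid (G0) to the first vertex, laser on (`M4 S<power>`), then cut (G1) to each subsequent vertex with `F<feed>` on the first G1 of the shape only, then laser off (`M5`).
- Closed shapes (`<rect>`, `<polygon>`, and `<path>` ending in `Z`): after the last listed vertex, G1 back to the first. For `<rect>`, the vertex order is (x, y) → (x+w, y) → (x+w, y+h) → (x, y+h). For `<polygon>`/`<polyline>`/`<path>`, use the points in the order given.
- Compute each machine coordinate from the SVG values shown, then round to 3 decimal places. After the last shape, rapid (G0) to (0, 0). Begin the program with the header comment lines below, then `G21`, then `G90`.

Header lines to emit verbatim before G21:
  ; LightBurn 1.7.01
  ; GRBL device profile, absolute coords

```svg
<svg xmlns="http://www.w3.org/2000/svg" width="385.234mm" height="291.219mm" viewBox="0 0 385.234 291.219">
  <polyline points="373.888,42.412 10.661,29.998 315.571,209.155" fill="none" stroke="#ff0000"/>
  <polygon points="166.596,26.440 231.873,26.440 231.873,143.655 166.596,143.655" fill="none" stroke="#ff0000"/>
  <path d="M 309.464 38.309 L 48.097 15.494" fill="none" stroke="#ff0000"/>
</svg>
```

; LightBurn 1.7.01
; GRBL device profile, absolute coords
G21
G90
G0 X373.888 Y248.807
M4 S916
G1 X10.661 Y261.221 F732
G1 X315.571 Y82.064
M5
G0 X166.596 Y264.779
M4 S916
G1 X231.873 Y264.779 F732
G1 X231.873 Y147.564
G1 X166.596 Y147.564
G1 X166.596 Y264.779
M5
G0 X309.464 Y252.910
M4 S916
G1 X48.097 Y275.725 F732
M5
G0 X0.000 Y0.000

viewBox `0 0 385.234 291.219` with mm width/height → 1 unit = 1 mm. Flip: y_m = 291.219 − y_svg.

**Shape 1** — `<polyline>` open polyline, stroke `#ff0000` → cut (S916, F732). Machine vertices: (373.888,248.807) → (10.661,261.221) → (315.571,82.064). Open path.

**Shape 2** — `<polygon>` rectangle, stroke `#ff0000` → cut (S916, F732). Machine vertices: (166.596,264.779) → (231.873,264.779) → (231.873,147.564) → (166.596,147.564) → (166.596,264.779). Closed: final G1 returns to the first vertex.

**Shape 3** — `<path>` line segment, stroke `#ff0000` → cut (S916, F732). Machine vertices: (309.464,252.910) → (48.097,275.725). Open path.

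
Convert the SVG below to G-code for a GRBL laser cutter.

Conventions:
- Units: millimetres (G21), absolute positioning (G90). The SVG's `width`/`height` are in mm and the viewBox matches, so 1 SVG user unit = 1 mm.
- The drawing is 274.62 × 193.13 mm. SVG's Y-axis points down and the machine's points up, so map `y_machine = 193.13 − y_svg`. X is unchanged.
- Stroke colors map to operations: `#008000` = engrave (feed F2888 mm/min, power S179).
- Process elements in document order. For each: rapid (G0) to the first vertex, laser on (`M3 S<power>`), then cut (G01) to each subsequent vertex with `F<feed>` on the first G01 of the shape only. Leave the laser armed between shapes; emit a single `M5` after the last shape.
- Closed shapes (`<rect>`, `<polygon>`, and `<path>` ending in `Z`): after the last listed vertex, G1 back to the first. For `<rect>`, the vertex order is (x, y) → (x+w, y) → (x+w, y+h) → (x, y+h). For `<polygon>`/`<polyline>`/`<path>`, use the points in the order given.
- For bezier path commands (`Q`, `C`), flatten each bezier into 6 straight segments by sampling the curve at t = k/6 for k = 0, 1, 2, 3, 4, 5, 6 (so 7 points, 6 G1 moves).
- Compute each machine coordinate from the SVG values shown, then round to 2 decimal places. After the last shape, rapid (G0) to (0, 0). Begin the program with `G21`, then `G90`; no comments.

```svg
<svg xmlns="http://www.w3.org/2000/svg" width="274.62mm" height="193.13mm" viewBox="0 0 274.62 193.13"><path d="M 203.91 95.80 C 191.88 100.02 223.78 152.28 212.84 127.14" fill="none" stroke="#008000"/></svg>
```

G21
G90
G0 X203.91 Y97.33
M3 S179
G01 X201.15 Y91.80 F2888
G01 X203.31 Y81.74
G01 X207.97 Y70.65
G01 X212.71 Y62.00
G01 X215.14 Y59.29
G01 X212.84 Y65.99
M5
G0 X0.00 Y0.00

Since the viewBox matches the mm dimensions, user units are millimetres directly. The only transform is the Y-flip y_m = 193.13 − y_svg.

Shape 1 is a cubic bezier drawn with `<path>`. Its stroke #008000 means engrave at S179, F2888. After flipping Y the toolpath is (203.91,97.33) → (201.15,91.80) → (203.31,81.74) → (207.97,70.65) → (212.71,62.00) → (215.14,59.29) → (212.84,65.99).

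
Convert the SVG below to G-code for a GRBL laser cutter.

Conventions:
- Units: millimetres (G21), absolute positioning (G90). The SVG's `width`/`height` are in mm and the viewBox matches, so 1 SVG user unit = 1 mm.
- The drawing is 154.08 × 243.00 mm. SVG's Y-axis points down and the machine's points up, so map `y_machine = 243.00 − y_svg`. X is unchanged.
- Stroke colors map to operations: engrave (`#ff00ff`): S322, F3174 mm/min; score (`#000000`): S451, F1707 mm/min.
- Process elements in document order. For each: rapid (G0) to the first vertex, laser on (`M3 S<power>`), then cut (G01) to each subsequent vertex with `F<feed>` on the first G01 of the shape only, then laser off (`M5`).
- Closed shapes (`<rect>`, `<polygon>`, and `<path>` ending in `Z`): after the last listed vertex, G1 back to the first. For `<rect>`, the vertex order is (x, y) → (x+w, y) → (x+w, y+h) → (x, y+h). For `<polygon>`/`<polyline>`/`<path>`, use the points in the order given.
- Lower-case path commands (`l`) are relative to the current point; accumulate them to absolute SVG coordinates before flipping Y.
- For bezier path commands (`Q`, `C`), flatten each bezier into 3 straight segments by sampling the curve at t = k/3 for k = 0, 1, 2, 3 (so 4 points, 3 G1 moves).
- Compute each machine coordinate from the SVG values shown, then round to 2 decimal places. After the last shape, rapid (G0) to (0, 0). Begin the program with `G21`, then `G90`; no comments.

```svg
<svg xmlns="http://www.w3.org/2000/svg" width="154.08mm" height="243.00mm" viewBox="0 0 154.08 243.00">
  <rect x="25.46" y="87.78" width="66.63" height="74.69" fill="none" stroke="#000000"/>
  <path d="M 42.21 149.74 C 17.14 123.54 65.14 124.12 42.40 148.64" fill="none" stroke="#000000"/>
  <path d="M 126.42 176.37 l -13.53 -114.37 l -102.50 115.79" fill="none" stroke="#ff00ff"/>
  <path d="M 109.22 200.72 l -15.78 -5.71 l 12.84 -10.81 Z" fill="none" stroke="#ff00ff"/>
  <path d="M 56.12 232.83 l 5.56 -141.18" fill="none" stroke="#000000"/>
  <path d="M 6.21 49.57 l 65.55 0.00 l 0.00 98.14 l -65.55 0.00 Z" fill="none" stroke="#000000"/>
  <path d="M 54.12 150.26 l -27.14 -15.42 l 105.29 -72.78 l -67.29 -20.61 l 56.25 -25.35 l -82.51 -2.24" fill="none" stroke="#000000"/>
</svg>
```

1 u = 1 mm; y_m = 243.00 − y.

[1] `<rect>` rectangle, #000000→score S451 F1707: (25.46,155.22) → (92.09,155.22) → (92.09,80.53) → (25.46,80.53) → (25.46,155.22) (closed)

[2] `<path>` cubic bezier, #000000→score S451 F1707: (42.21,93.26) → (36.17,110.64) → (46.89,110.79) → (42.40,94.36)

[3] `<path>` open polyline, #ff00ff→engrave S322 F3174: (126.42,66.63) → (112.89,181.00) → (10.39,65.21)

[4] `<path>` regular polygon, #ff00ff→engrave S322 F3174: (109.22,42.28) → (93.44,47.99) → (106.28,58.80) → (109.22,42.28) (closed)

[5] `<path>` line segment, #000000→score S451 F1707: (56.12,10.17) → (61.68,151.35)

[6] `<path>` rectangle, #000000→score S451 F1707: (6.21,193.43) → (71.76,193.43) → (71.76,95.29) → (6.21,95.29) → (6.21,193.43) (closed)

[7] `<path>` open polyline, #000000→score S451 F1707: (54.12,92.74) → (26.98,108.16) → (132.27,180.94) → (64.98,201.55) → (121.23,226.90) → (38.72,229.14)

G21
G90
G0 X25.46 Y155.22
M3 S451
G01 X92.09 Y155.22 F1707
G01 X92.09 Y80.53
G01 X25.46 Y80.53
G01 X25.46 Y155.22
M5
G0 X42.21 Y93.26
M3 S451
G01 X36.17 Y110.64 F1707
G01 X46.89 Y110.79
G01 X42.40 Y94.36
M5
G0 X126.42 Y66.63
M3 S322
G01 X112.89 Y181.00 F3174
G01 X10.39 Y65.21
M5
G0 X109.22 Y42.28
M3 S322
G01 X93.44 Y47.99 F3174
G01 X106.28 Y58.80
G01 X109.22 Y42.28
M5
G0 X56.12 Y10.17
M3 S451
G01 X61.68 Y151.35 F1707
M5
G0 X6.21 Y193.43
M3 S451
G01 X71.76 Y193.43 F1707
G01 X71.76 Y95.29
G01 X6.21 Y95.29
G01 X6.21 Y193.43
M5
G0 X54.12 Y92.74
M3 S451
G01 X26.98 Y108.16 F1707
G01 X132.27 Y180.94
G01 X64.98 Y201.55
G01 X121.23 Y226.90
G01 X38.72 Y229.14
M5
G0 X0.00 Y0.00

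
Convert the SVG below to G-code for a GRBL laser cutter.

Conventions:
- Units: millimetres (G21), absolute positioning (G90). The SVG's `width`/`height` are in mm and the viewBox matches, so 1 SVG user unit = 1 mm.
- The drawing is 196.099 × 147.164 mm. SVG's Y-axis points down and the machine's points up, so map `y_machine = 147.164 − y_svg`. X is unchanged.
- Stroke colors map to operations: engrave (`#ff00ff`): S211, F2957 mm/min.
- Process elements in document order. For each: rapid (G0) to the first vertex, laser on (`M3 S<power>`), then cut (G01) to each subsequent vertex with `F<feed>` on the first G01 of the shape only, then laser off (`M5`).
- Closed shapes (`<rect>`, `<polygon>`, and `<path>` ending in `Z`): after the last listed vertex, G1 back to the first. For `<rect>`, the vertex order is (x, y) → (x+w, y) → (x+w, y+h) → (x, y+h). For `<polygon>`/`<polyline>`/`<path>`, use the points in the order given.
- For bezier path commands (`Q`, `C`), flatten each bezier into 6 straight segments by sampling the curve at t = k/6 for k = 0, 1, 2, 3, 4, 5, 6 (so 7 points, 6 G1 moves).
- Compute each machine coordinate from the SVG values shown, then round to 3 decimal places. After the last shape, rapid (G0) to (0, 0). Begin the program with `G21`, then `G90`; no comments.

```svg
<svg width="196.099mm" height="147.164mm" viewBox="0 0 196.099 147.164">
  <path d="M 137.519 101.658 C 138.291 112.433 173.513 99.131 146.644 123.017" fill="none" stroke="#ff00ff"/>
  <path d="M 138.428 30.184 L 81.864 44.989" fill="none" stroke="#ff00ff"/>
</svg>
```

G21
G90
G0 X137.519 Y45.506
M3 S211
G01 X140.329 Y41.841 F2957
G01 X146.199 Y40.488
G01 X152.447 Y39.743
G01 X156.392 Y37.906
G01 X155.351 Y33.275
G01 X146.644 Y24.147
M5
G0 X138.428 Y116.980
M3 S211
G01 X81.864 Y102.175 F2957
M5
G0 X0.000 Y0.000

Since the viewBox matches the mm dimensions, user units are millimetres directly. The only transform is the Y-flip y_m = 147.164 − y_svg.

Shape 1 is a cubic bezier drawn with `<path>`. Its stroke #ff00ff means engrave at S211, F2957. After flipping Y the toolpath is (137.519,45.506) → (140.329,41.841) → (146.199,40.488) → (152.447,39.743) → (156.392,37.906) → (155.351,33.275) → (146.644,24.147).

Shape 2 is a line segment drawn with `<path>`. Its stroke #ff00ff means engrave at S211, F2957. After flipping Y the toolpath is (138.428,116.980) → (81.864,102.175).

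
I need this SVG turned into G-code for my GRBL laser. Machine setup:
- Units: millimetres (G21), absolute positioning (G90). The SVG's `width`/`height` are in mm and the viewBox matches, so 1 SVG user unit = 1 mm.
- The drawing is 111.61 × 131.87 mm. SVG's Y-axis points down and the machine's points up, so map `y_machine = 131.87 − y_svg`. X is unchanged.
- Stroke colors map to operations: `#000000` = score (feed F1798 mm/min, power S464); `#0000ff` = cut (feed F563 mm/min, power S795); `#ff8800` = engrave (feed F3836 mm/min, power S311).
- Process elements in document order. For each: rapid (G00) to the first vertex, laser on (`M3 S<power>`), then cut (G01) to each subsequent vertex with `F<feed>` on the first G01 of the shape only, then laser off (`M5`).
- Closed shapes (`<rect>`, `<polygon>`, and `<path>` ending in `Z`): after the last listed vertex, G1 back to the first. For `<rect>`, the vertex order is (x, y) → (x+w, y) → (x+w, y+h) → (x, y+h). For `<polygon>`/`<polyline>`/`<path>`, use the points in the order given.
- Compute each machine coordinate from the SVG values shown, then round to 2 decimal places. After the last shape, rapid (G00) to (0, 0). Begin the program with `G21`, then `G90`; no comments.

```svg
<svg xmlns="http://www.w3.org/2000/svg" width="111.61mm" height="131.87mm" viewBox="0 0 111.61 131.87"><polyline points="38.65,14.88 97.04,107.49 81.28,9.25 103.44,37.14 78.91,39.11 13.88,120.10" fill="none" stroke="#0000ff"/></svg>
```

Since the viewBox matches the mm dimensions, user units are millimetres directly. The only transform is the Y-flip y_m = 131.87 − y_svg.

Shape 1 is a open polyline drawn with `<polyline>`. Its stroke #0000ff means cut at S795, F563. After flipping Y the toolpath is (38.65,116.99) → (97.04,24.38) → (81.28,122.62) → (103.44,94.73) → (78.91,92.76) → (13.88,11.77).

G21
G90
G00 X38.65 Y116.99
M3 S795
G01 X97.04 Y24.38 F563
G01 X81.28 Y122.62
G01 X103.44 Y94.73
G01 X78.91 Y92.76
G01 X13.88 Y11.77
M5
G00 X0.00 Y0.00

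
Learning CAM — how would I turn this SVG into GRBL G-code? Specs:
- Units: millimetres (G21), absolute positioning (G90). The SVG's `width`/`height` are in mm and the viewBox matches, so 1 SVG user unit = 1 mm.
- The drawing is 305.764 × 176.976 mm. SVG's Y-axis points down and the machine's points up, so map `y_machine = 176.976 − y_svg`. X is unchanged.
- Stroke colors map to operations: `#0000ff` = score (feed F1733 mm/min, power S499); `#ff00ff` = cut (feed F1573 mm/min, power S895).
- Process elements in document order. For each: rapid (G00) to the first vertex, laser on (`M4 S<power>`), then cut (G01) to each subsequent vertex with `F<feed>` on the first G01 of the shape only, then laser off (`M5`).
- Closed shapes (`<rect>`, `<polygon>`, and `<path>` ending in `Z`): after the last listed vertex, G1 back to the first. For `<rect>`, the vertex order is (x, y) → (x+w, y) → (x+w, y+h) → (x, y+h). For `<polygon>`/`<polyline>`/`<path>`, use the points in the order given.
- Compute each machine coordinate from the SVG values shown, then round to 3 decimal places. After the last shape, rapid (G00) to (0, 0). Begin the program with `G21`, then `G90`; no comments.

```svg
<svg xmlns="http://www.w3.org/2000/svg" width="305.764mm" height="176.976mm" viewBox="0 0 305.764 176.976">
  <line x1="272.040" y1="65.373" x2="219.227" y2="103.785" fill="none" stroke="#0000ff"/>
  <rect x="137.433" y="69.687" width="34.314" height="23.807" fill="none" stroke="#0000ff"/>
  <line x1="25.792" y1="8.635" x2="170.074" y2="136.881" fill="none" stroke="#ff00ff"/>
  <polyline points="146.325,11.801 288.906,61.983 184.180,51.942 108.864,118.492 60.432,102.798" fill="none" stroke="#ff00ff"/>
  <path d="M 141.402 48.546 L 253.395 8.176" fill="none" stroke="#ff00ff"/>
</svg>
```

viewBox `0 0 305.764 176.976` with mm width/height → 1 unit = 1 mm. Flip: y_m = 176.976 − y_svg.

**Shape 1** — `<line>` line segment, stroke `#0000ff` → score (S499, F1733). Machine vertices: (272.040,111.603) → (219.227,73.191). Open path.

**Shape 2** — `<rect>` rectangle, stroke `#0000ff` → score (S499, F1733). Machine vertices: (137.433,107.289) → (171.747,107.289) → (171.747,83.482) → (137.433,83.482) → (137.433,107.289). Closed: final G1 returns to the first vertex.

**Shape 3** — `<line>` line segment, stroke `#ff00ff` → cut (S895, F1573). Machine vertices: (25.792,168.341) → (170.074,40.095). Open path.

**Shape 4** — `<polyline>` open polyline, stroke `#ff00ff` → cut (S895, F1573). Machine vertices: (146.325,165.175) → (288.906,114.993) → (184.180,125.034) → (108.864,58.484) → (60.432,74.178). Open path.

**Shape 5** — `<path>` line segment, stroke `#ff00ff` → cut (S895, F1573). Machine vertices: (141.402,128.430) → (253.395,168.800). Open path.

G21
G90
G00 X272.040 Y111.603
M4 S499
G01 X219.227 Y73.191 F1733
M5
G00 X137.433 Y107.289
M4 S499
G01 X171.747 Y107.289 F1733
G01 X171.747 Y83.482
G01 X137.433 Y83.482
G01 X137.433 Y107.289
M5
G00 X25.792 Y168.341
M4 S895
G01 X170.074 Y40.095 F1573
M5
G00 X146.325 Y165.175
M4 S895
G01 X288.906 Y114.993 F1573
G01 X184.180 Y125.034
G01 X108.864 Y58.484
G01 X60.432 Y74.178
M5
G00 X141.402 Y128.430
M4 S895
G01 X253.395 Y168.800 F1573
M5
G00 X0.000 Y0.000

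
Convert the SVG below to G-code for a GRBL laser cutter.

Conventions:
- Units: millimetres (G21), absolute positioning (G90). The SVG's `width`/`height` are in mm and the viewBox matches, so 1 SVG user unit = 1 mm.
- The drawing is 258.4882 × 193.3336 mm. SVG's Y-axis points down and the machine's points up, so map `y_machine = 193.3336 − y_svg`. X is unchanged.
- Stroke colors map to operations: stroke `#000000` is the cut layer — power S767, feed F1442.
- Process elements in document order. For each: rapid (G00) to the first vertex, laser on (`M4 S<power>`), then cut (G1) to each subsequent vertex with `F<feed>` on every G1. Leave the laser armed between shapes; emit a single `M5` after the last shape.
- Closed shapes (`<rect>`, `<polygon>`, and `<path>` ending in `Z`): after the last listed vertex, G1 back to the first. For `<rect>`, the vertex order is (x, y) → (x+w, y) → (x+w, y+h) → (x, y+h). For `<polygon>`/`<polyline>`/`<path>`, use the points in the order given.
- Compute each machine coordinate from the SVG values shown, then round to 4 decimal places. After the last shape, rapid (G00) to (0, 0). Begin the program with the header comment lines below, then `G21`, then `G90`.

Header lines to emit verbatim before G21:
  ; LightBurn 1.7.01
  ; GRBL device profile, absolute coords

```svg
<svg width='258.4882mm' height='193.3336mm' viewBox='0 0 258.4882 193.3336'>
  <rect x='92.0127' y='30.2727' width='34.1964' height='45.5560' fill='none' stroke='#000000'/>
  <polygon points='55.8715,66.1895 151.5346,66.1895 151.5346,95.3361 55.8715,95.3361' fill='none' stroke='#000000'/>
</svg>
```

; LightBurn 1.7.01
; GRBL device profile, absolute coords
G21
G90
G00 X92.0127 Y163.0609
M4 S767
G1 X126.2091 Y163.0609 F1442
G1 X126.2091 Y117.5049 F1442
G1 X92.0127 Y117.5049 F1442
G1 X92.0127 Y163.0609 F1442
G00 X55.8715 Y127.1441
M4 S767
G1 X151.5346 Y127.1441 F1442
G1 X151.5346 Y97.9975 F1442
G1 X55.8715 Y97.9975 F1442
G1 X55.8715 Y127.1441 F1442
M5
G00 X0.0000 Y0.0000

viewBox `0 0 258.4882 193.3336` with mm width/height → 1 unit = 1 mm. Flip: y_m = 193.3336 − y_svg.

**Shape 1** — `<rect>` rectangle, stroke `#000000` → cut (S767, F1442). Machine vertices: (92.0127,163.0609) → (126.2091,163.0609) → (126.2091,117.5049) → (92.0127,117.5049) → (92.0127,163.0609). Closed: final G1 returns to the first vertex.

**Shape 2** — `<polygon>` rectangle, stroke `#000000` → cut (S767, F1442). Machine vertices: (55.8715,127.1441) → (151.5346,127.1441) → (151.5346,97.9975) → (55.8715,97.9975) → (55.8715,127.1441). Closed: final G1 returns to the first vertex.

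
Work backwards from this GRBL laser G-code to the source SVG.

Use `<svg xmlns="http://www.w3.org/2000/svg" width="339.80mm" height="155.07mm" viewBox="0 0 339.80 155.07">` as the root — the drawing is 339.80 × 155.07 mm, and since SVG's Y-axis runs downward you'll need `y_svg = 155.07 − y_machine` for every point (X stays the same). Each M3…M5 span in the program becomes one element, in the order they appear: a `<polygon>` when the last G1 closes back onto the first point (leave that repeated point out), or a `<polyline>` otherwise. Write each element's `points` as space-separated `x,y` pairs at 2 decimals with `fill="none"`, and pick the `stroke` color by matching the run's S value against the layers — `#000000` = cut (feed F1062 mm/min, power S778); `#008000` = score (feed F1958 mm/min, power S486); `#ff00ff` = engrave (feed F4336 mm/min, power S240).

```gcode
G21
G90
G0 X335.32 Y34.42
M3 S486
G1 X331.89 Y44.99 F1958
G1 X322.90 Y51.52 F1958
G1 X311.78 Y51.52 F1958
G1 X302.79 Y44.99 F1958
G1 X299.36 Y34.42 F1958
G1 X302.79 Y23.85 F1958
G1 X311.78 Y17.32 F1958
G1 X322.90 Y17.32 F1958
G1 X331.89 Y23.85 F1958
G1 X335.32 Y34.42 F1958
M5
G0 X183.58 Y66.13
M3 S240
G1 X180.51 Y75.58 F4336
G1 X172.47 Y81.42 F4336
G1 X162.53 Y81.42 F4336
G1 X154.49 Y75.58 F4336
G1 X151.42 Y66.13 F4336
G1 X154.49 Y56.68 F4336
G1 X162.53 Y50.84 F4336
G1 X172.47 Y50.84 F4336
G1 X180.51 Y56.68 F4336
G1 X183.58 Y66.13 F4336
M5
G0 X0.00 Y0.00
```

<svg xmlns="http://www.w3.org/2000/svg" width="339.80mm" height="155.07mm" viewBox="0 0 339.80 155.07">
  <polygon points="335.32,120.65 331.89,110.08 322.90,103.55 311.78,103.55 302.79,110.08 299.36,120.65 302.79,131.22 311.78,137.75 322.90,137.75 331.89,131.22" fill="none" stroke="#008000"/>
  <polygon points="183.58,88.94 180.51,79.49 172.47,73.65 162.53,73.65 154.49,79.49 151.42,88.94 154.49,98.39 162.53,104.23 172.47,104.23 180.51,98.39" fill="none" stroke="#ff00ff"/>
</svg>

Machine Y-up, SVG Y-down with viewBox height 155.07, so y_svg = 155.07 − y_machine; X carries over.

Run 1: power S486 maps to stroke `#008000` (score). The run returns to its start, so emit a `<polygon>` with points (Y-flipped): 335.32,120.65 331.89,110.08 322.90,103.55 311.78,103.55 302.79,110.08 299.36,120.65 302.79,131.22 311.78,137.75 322.90,137.75 331.89,131.22.

Run 2: power S240 maps to stroke `#ff00ff` (engrave). The run returns to its start, so emit a `<polygon>` with points (Y-flipped): 183.58,88.94 180.51,79.49 172.47,73.65 162.53,73.65 154.49,79.49 151.42,88.94 154.49,98.39 162.53,104.23 172.47,104.23 180.51,98.39.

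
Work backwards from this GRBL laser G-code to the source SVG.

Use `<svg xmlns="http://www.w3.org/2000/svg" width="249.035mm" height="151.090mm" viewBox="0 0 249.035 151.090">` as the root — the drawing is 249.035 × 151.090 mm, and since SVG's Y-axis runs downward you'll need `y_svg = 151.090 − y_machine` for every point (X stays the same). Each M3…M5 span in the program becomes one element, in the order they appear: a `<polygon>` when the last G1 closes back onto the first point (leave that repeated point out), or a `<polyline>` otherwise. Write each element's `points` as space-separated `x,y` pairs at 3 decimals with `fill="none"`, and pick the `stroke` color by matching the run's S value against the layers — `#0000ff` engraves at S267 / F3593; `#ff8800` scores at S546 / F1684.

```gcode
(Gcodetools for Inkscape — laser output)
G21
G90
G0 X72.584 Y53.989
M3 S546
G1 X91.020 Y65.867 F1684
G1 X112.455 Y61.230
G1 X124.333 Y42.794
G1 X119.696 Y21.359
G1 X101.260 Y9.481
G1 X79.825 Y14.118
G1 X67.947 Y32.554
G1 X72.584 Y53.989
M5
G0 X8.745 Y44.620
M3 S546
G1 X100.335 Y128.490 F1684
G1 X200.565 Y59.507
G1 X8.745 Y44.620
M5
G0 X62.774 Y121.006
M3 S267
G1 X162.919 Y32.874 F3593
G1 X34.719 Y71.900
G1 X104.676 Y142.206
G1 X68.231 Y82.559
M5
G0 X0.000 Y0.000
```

Machine Y-up, SVG Y-down with viewBox height 151.090, so y_svg = 151.090 − y_machine; X carries over.

Run 1: the run's S546 means `#ff8800` (score). The run returns to its start, so emit a `<polygon>` with points (Y-flipped): 72.584,97.101 91.020,85.223 112.455,89.860 124.333,108.296 119.696,129.731 101.260,141.609 79.825,136.972 67.947,118.536.

Run 2: S546 ⇒ score layer `#ff8800`. The run returns to its start, so emit a `<polygon>` with points (Y-flipped): 8.745,106.470 100.335,22.600 200.565,91.583.

Run 3: the run's S267 means `#0000ff` (engrave). The run is open, so emit a `<polyline>` with points (Y-flipped): 62.774,30.084 162.919,118.216 34.719,79.190 104.676,8.884 68.231,68.531.

<svg xmlns="http://www.w3.org/2000/svg" width="249.035mm" height="151.090mm" viewBox="0 0 249.035 151.090">
  <polygon points="72.584,97.101 91.020,85.223 112.455,89.860 124.333,108.296 119.696,129.731 101.260,141.609 79.825,136.972 67.947,118.536" fill="none" stroke="#ff8800"/>
  <polygon points="8.745,106.470 100.335,22.600 200.565,91.583" fill="none" stroke="#ff8800"/>
  <polyline points="62.774,30.084 162.919,118.216 34.719,79.190 104.676,8.884 68.231,68.531" fill="none" stroke="#0000ff"/>
</svg>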